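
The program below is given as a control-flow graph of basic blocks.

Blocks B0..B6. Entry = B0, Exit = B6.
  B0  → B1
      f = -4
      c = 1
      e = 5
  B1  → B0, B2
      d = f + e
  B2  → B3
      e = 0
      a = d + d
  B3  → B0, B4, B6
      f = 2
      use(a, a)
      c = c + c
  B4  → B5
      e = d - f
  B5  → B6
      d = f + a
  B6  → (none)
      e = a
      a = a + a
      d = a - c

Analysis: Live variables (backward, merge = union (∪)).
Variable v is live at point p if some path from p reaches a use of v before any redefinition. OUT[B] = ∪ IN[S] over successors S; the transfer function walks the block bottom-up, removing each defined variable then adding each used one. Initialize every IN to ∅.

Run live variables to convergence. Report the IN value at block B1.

Fixpoint table:
  B0:   IN={}   OUT={c, e, f}
  B1:   IN={c, e, f}   OUT={c, d}
  B2:   IN={c, d}   OUT={a, c, d}
  B3:   IN={a, c, d}   OUT={a, c, d, f}
  B4:   IN={a, c, d, f}   OUT={a, c, f}
  B5:   IN={a, c, f}   OUT={a, c}
  B6:   IN={a, c}   OUT={}

Merge at B1: OUT[B1] = IN[B0] ⊔ IN[B2] = {c, d}
Applying B1's transfer function to that OUT value gives IN[B1] (row B1 above).

Answer: {c, e, f}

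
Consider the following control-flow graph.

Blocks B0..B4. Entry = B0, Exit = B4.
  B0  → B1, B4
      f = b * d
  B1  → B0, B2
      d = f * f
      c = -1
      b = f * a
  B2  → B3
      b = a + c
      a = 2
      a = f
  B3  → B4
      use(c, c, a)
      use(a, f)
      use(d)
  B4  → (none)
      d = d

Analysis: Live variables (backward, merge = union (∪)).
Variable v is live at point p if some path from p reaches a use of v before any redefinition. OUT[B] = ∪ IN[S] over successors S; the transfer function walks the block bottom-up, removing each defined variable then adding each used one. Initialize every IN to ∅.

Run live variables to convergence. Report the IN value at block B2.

Answer: {a, c, d, f}

Trace:
Converged values:
  B0: | IN={a, b, d} | OUT={a, d, f}
  B1: | IN={a, f} | OUT={a, b, c, d, f}
  B2: | IN={a, c, d, f} | OUT={a, c, d, f}
  B3: | IN={a, c, d, f} | OUT={d}
  B4: | IN={d} | OUT={}

Merge at B2: OUT[B2] = IN[B3] = {a, c, d, f}
Applying B2's transfer function to that OUT value gives IN[B2] (row B2 above).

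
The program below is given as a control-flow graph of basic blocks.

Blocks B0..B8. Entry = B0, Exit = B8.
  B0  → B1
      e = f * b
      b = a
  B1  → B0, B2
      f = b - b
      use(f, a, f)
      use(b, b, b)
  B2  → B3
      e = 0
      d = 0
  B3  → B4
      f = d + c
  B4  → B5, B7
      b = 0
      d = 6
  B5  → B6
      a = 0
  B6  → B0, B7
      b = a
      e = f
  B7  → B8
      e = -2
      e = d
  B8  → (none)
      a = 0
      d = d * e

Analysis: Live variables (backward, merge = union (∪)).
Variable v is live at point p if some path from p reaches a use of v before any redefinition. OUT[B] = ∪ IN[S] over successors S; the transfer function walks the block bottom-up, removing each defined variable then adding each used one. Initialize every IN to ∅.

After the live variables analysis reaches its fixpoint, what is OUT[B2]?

Answer: {c, d}

Trace:
Fixpoint table:
  B0:  IN={a, b, c, f}  OUT={a, b, c}
  B1:  IN={a, b, c}  OUT={a, b, c, f}
  B2:  IN={c}  OUT={c, d}
  B3:  IN={c, d}  OUT={c, f}
  B4:  IN={c, f}  OUT={c, d, f}
  B5:  IN={c, d, f}  OUT={a, c, d, f}
  B6:  IN={a, c, d, f}  OUT={a, b, c, d, f}
  B7:  IN={d}  OUT={d, e}
  B8:  IN={d, e}  OUT={}

Merge at B2: OUT[B2] = IN[B3] = {c, d}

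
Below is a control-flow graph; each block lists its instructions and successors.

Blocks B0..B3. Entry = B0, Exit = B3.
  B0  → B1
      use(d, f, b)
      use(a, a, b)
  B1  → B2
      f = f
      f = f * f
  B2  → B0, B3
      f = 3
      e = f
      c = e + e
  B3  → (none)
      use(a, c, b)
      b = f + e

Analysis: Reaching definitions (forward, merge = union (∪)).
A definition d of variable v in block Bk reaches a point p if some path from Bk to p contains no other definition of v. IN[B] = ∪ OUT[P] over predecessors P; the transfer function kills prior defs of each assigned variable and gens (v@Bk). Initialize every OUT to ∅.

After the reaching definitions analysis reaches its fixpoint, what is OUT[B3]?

Fixpoint table:
  B0: | IN={c@B2, e@B2, f@B2} | OUT={c@B2, e@B2, f@B2}
  B1: | IN={c@B2, e@B2, f@B2} | OUT={c@B2, e@B2, f@B1}
  B2: | IN={c@B2, e@B2, f@B1} | OUT={c@B2, e@B2, f@B2}
  B3: | IN={c@B2, e@B2, f@B2} | OUT={b@B3, c@B2, e@B2, f@B2}

Merge at B3: IN[B3] = OUT[B2] = {c@B2, e@B2, f@B2}
Applying B3's transfer function to that IN value gives OUT[B3] (row B3 above).

Answer: {b@B3, c@B2, e@B2, f@B2}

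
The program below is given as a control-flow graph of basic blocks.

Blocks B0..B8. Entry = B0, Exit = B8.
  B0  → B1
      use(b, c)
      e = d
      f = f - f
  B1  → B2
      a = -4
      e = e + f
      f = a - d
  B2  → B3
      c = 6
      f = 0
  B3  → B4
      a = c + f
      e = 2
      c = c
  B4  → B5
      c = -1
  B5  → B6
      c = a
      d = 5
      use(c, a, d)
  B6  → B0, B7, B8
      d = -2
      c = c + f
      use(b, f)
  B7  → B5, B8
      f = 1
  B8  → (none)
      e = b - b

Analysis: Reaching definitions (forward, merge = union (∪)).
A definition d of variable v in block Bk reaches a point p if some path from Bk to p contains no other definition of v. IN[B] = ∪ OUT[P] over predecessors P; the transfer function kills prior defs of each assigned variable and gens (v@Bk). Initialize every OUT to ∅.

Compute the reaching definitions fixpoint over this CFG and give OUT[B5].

Answer: {a@B3, c@B5, d@B5, e@B3, f@B2, f@B7}

Trace:
Converged values:
  B0:  IN={a@B3, c@B6, d@B6, e@B3, f@B2, f@B7}  OUT={a@B3, c@B6, d@B6, e@B0, f@B0}
  B1:  IN={a@B3, c@B6, d@B6, e@B0, f@B0}  OUT={a@B1, c@B6, d@B6, e@B1, f@B1}
  B2:  IN={a@B1, c@B6, d@B6, e@B1, f@B1}  OUT={a@B1, c@B2, d@B6, e@B1, f@B2}
  B3:  IN={a@B1, c@B2, d@B6, e@B1, f@B2}  OUT={a@B3, c@B3, d@B6, e@B3, f@B2}
  B4:  IN={a@B3, c@B3, d@B6, e@B3, f@B2}  OUT={a@B3, c@B4, d@B6, e@B3, f@B2}
  B5:  IN={a@B3, c@B4, c@B6, d@B6, e@B3, f@B2, f@B7}  OUT={a@B3, c@B5, d@B5, e@B3, f@B2, f@B7}
  B6:  IN={a@B3, c@B5, d@B5, e@B3, f@B2, f@B7}  OUT={a@B3, c@B6, d@B6, e@B3, f@B2, f@B7}
  B7:  IN={a@B3, c@B6, d@B6, e@B3, f@B2, f@B7}  OUT={a@B3, c@B6, d@B6, e@B3, f@B7}
  B8:  IN={a@B3, c@B6, d@B6, e@B3, f@B2, f@B7}  OUT={a@B3, c@B6, d@B6, e@B8, f@B2, f@B7}

Merge at B5: IN[B5] = OUT[B4] ⊔ OUT[B7] = {a@B3, c@B4, c@B6, d@B6, e@B3, f@B2, f@B7}
Applying B5's transfer function to that IN value gives OUT[B5] (row B5 above).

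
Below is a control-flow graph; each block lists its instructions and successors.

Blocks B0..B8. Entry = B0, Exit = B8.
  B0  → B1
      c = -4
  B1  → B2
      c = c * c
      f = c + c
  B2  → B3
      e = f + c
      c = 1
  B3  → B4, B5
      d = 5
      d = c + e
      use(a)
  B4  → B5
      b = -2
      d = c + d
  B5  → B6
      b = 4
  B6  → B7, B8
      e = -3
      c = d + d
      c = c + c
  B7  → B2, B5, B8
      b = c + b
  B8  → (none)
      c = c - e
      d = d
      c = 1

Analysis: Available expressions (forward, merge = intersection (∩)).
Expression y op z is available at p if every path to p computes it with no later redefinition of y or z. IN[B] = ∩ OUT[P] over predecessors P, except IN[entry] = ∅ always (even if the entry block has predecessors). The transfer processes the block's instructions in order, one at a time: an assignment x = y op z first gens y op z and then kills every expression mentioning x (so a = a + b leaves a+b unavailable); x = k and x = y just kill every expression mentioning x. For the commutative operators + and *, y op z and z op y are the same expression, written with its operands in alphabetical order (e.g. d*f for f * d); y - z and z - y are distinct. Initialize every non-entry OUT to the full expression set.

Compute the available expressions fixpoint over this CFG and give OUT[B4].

Answer: {c+e}

Trace:
Fixpoint table:
  B0:  IN={}  OUT={}
  B1:  IN={}  OUT={c+c}
  B2:  IN={}  OUT={}
  B3:  IN={}  OUT={c+e}
  B4:  IN={c+e}  OUT={c+e}
  B5:  IN={}  OUT={}
  B6:  IN={}  OUT={d+d}
  B7:  IN={d+d}  OUT={d+d}
  B8:  IN={d+d}  OUT={}

Merge at B4: IN[B4] = OUT[B3] = {c+e}
Applying B4's transfer function to that IN value gives OUT[B4] (row B4 above).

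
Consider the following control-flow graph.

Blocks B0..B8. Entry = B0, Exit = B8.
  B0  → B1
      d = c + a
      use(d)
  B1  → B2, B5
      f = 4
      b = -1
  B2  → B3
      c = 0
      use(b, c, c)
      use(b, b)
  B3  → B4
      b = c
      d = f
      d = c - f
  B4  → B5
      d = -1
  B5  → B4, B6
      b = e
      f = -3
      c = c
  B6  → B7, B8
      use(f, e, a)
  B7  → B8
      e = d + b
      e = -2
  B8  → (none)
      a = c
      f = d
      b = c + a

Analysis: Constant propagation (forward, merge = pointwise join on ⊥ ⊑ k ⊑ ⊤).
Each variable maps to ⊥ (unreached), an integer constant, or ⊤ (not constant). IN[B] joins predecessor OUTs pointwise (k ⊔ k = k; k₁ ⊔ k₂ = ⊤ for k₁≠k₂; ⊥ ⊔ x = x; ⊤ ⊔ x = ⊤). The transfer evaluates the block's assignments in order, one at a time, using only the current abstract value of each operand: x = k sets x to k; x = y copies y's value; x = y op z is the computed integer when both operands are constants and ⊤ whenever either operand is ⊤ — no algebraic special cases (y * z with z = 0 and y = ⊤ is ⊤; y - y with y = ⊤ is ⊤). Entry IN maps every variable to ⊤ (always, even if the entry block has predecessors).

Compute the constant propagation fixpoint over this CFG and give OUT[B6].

Answer: {a: ⊤, b: ⊤, c: ⊤, d: ⊤, e: ⊤, f: -3}

Working:
Per-block solution:
  B0: | IN=(all ⊤) | OUT=(all ⊤)
  B1: | IN=(all ⊤) | OUT={b:-1, f:4; rest ⊤}
  B2: | IN={b:-1, f:4; rest ⊤} | OUT={b:-1, c:0, f:4; rest ⊤}
  B3: | IN={b:-1, c:0, f:4; rest ⊤} | OUT={b:0, c:0, d:-4, f:4; rest ⊤}
  B4: | IN=(all ⊤) | OUT={d:-1; rest ⊤}
  B5: | IN=(all ⊤) | OUT={f:-3; rest ⊤}
  B6: | IN={f:-3; rest ⊤} | OUT={f:-3; rest ⊤}
  B7: | IN={f:-3; rest ⊤} | OUT={e:-2, f:-3; rest ⊤}
  B8: | IN={f:-3; rest ⊤} | OUT=(all ⊤)

Merge at B6: IN[B6] = OUT[B5] = {a: ⊤, b: ⊤, c: ⊤, d: ⊤, e: ⊤, f: -3}
Applying B6's transfer function to that IN value gives OUT[B6] (row B6 above).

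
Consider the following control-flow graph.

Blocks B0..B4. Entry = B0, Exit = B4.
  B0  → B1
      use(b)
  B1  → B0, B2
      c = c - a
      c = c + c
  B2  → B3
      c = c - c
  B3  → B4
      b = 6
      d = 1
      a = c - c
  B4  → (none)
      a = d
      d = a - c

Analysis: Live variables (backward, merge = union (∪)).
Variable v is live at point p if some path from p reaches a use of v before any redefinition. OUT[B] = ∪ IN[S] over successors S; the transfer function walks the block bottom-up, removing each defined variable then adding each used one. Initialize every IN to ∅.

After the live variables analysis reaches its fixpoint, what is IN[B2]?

Per-block solution:
  B0:  IN={a, b, c}  OUT={a, b, c}
  B1:  IN={a, b, c}  OUT={a, b, c}
  B2:  IN={c}  OUT={c}
  B3:  IN={c}  OUT={c, d}
  B4:  IN={c, d}  OUT={}

Merge at B2: OUT[B2] = IN[B3] = {c}
Applying B2's transfer function to that OUT value gives IN[B2] (row B2 above).

Answer: {c}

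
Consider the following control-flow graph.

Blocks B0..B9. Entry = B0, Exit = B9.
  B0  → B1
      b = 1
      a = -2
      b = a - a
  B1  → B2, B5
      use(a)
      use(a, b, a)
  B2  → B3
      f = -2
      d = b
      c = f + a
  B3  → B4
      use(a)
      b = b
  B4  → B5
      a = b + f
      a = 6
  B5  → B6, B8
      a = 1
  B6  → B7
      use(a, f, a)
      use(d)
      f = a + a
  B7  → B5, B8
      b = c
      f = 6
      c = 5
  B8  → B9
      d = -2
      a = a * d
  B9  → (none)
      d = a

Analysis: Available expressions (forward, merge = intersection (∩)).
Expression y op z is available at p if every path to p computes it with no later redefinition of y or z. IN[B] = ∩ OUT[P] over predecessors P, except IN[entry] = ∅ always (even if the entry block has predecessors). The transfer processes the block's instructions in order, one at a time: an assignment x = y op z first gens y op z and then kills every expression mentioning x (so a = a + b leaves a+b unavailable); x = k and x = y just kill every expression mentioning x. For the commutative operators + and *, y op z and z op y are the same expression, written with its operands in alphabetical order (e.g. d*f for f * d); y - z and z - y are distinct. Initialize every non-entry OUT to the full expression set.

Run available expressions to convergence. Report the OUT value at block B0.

Converged values:
  B0:   IN={}   OUT={a-a}
  B1:   IN={a-a}   OUT={a-a}
  B2:   IN={a-a}   OUT={a+f, a-a}
  B3:   IN={a+f, a-a}   OUT={a+f, a-a}
  B4:   IN={a+f, a-a}   OUT={b+f}
  B5:   IN={}   OUT={}
  B6:   IN={}   OUT={a+a}
  B7:   IN={a+a}   OUT={a+a}
  B8:   IN={}   OUT={}
  B9:   IN={}   OUT={}

B0 is the boundary node: IN[B0] = {}
Applying B0's transfer function to that IN value gives OUT[B0] (row B0 above).

Answer: {a-a}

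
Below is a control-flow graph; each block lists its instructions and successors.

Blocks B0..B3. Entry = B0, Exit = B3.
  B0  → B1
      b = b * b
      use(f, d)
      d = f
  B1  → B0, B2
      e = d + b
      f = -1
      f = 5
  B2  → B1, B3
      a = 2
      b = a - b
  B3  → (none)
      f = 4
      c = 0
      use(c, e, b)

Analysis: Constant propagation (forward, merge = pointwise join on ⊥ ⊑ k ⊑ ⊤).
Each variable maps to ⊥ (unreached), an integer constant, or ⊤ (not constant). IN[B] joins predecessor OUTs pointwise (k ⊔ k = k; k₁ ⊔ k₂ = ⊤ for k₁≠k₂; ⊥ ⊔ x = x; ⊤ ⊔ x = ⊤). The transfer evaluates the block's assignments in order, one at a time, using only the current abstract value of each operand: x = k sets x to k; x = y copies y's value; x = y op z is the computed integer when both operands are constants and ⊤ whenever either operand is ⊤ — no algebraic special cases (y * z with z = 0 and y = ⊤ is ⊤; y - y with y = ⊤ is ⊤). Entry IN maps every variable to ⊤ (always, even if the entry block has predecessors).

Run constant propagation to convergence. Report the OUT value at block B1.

Answer: {a: ⊤, b: ⊤, c: ⊤, d: ⊤, e: ⊤, f: 5}

Working:
Fixpoint table:
  B0: | IN=(all ⊤) | OUT=(all ⊤)
  B1: | IN=(all ⊤) | OUT={f:5; rest ⊤}
  B2: | IN={f:5; rest ⊤} | OUT={a:2, f:5; rest ⊤}
  B3: | IN={a:2, f:5; rest ⊤} | OUT={a:2, c:0, f:4; rest ⊤}

Merge at B1: IN[B1] = OUT[B0] ⊔ OUT[B2] = {a: ⊤, b: ⊤, c: ⊤, d: ⊤, e: ⊤, f: ⊤}
Applying B1's transfer function to that IN value gives OUT[B1] (row B1 above).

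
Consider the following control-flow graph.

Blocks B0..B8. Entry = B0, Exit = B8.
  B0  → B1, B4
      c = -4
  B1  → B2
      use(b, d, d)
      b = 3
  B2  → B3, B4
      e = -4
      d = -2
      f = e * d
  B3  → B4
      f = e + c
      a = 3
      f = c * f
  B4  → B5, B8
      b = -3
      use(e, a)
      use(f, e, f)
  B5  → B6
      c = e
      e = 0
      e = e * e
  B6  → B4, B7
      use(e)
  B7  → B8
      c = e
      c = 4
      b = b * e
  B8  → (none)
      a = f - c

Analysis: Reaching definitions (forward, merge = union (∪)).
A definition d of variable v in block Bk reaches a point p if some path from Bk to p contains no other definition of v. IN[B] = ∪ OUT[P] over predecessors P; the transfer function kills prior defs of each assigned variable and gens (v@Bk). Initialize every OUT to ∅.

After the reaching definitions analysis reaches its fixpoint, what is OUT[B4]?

Answer: {a@B3, b@B4, c@B0, c@B5, d@B2, e@B2, e@B5, f@B2, f@B3}

Trace:
Converged values:
  B0:   IN={}   OUT={c@B0}
  B1:   IN={c@B0}   OUT={b@B1, c@B0}
  B2:   IN={b@B1, c@B0}   OUT={b@B1, c@B0, d@B2, e@B2, f@B2}
  B3:   IN={b@B1, c@B0, d@B2, e@B2, f@B2}   OUT={a@B3, b@B1, c@B0, d@B2, e@B2, f@B3}
  B4:   IN={a@B3, b@B1, b@B4, c@B0, c@B5, d@B2, e@B2, e@B5, f@B2, f@B3}   OUT={a@B3, b@B4, c@B0, c@B5, d@B2, e@B2, e@B5, f@B2, f@B3}
  B5:   IN={a@B3, b@B4, c@B0, c@B5, d@B2, e@B2, e@B5, f@B2, f@B3}   OUT={a@B3, b@B4, c@B5, d@B2, e@B5, f@B2, f@B3}
  B6:   IN={a@B3, b@B4, c@B5, d@B2, e@B5, f@B2, f@B3}   OUT={a@B3, b@B4, c@B5, d@B2, e@B5, f@B2, f@B3}
  B7:   IN={a@B3, b@B4, c@B5, d@B2, e@B5, f@B2, f@B3}   OUT={a@B3, b@B7, c@B7, d@B2, e@B5, f@B2, f@B3}
  B8:   IN={a@B3, b@B4, b@B7, c@B0, c@B5, c@B7, d@B2, e@B2, e@B5, f@B2, f@B3}   OUT={a@B8, b@B4, b@B7, c@B0, c@B5, c@B7, d@B2, e@B2, e@B5, f@B2, f@B3}

Merge at B4: IN[B4] = OUT[B0] ⊔ OUT[B2] ⊔ OUT[B3] ⊔ OUT[B6] = {a@B3, b@B1, b@B4, c@B0, c@B5, d@B2, e@B2, e@B5, f@B2, f@B3}
Applying B4's transfer function to that IN value gives OUT[B4] (row B4 above).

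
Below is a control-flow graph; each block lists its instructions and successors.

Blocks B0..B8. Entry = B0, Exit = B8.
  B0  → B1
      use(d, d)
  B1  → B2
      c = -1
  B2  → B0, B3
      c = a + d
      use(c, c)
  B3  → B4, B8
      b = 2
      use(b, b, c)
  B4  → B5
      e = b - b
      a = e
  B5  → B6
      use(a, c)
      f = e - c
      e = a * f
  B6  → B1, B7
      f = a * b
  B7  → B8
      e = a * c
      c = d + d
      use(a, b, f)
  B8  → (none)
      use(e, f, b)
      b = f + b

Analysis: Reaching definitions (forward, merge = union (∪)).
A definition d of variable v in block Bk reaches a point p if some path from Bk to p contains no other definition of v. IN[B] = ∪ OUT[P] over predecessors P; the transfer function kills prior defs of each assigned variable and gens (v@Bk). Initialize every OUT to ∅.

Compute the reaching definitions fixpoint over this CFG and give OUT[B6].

Converged values:
  B0:   IN={a@B4, b@B3, c@B2, e@B5, f@B6}   OUT={a@B4, b@B3, c@B2, e@B5, f@B6}
  B1:   IN={a@B4, b@B3, c@B2, e@B5, f@B6}   OUT={a@B4, b@B3, c@B1, e@B5, f@B6}
  B2:   IN={a@B4, b@B3, c@B1, e@B5, f@B6}   OUT={a@B4, b@B3, c@B2, e@B5, f@B6}
  B3:   IN={a@B4, b@B3, c@B2, e@B5, f@B6}   OUT={a@B4, b@B3, c@B2, e@B5, f@B6}
  B4:   IN={a@B4, b@B3, c@B2, e@B5, f@B6}   OUT={a@B4, b@B3, c@B2, e@B4, f@B6}
  B5:   IN={a@B4, b@B3, c@B2, e@B4, f@B6}   OUT={a@B4, b@B3, c@B2, e@B5, f@B5}
  B6:   IN={a@B4, b@B3, c@B2, e@B5, f@B5}   OUT={a@B4, b@B3, c@B2, e@B5, f@B6}
  B7:   IN={a@B4, b@B3, c@B2, e@B5, f@B6}   OUT={a@B4, b@B3, c@B7, e@B7, f@B6}
  B8:   IN={a@B4, b@B3, c@B2, c@B7, e@B5, e@B7, f@B6}   OUT={a@B4, b@B8, c@B2, c@B7, e@B5, e@B7, f@B6}

Merge at B6: IN[B6] = OUT[B5] = {a@B4, b@B3, c@B2, e@B5, f@B5}
Applying B6's transfer function to that IN value gives OUT[B6] (row B6 above).

Answer: {a@B4, b@B3, c@B2, e@B5, f@B6}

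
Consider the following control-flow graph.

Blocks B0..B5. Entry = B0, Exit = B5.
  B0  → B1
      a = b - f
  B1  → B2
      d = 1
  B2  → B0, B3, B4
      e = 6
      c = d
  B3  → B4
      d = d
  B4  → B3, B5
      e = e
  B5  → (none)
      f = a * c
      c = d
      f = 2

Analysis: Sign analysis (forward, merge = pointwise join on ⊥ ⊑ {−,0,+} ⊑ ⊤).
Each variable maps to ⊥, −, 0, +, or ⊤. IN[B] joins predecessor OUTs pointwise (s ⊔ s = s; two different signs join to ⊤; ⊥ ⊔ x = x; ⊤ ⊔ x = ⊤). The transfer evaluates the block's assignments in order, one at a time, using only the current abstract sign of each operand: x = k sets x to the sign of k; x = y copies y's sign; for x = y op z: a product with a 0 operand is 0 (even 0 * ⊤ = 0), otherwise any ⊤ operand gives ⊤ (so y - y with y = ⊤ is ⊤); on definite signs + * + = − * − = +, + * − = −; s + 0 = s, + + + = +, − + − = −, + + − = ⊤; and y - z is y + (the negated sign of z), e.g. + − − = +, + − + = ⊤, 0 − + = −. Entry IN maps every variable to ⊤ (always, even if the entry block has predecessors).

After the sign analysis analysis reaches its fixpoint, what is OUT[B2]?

Per-block solution:
  B0: | IN=(all ⊤) | OUT=(all ⊤)
  B1: | IN=(all ⊤) | OUT={d:+; rest ⊤}
  B2: | IN={d:+; rest ⊤} | OUT={c:+, d:+, e:+; rest ⊤}
  B3: | IN={c:+, d:+, e:+; rest ⊤} | OUT={c:+, d:+, e:+; rest ⊤}
  B4: | IN={c:+, d:+, e:+; rest ⊤} | OUT={c:+, d:+, e:+; rest ⊤}
  B5: | IN={c:+, d:+, e:+; rest ⊤} | OUT={c:+, d:+, e:+, f:+; rest ⊤}

Merge at B2: IN[B2] = OUT[B1] = {a: ⊤, b: ⊤, c: ⊤, d: +, e: ⊤, f: ⊤}
Applying B2's transfer function to that IN value gives OUT[B2] (row B2 above).

Answer: {a: ⊤, b: ⊤, c: +, d: +, e: +, f: ⊤}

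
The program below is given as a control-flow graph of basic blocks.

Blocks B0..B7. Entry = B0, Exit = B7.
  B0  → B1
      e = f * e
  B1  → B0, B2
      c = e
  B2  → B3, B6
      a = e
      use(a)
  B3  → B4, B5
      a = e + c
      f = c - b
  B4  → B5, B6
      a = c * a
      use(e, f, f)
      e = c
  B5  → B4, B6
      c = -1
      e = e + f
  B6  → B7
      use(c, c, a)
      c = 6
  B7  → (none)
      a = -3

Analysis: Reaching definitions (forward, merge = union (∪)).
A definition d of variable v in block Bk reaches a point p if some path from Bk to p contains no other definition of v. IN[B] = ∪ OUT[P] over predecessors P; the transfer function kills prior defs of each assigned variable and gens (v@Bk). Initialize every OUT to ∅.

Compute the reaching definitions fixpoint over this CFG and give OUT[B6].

Fixpoint table:
  B0:  IN={c@B1, e@B0}  OUT={c@B1, e@B0}
  B1:  IN={c@B1, e@B0}  OUT={c@B1, e@B0}
  B2:  IN={c@B1, e@B0}  OUT={a@B2, c@B1, e@B0}
  B3:  IN={a@B2, c@B1, e@B0}  OUT={a@B3, c@B1, e@B0, f@B3}
  B4:  IN={a@B3, a@B4, c@B1, c@B5, e@B0, e@B5, f@B3}  OUT={a@B4, c@B1, c@B5, e@B4, f@B3}
  B5:  IN={a@B3, a@B4, c@B1, c@B5, e@B0, e@B4, f@B3}  OUT={a@B3, a@B4, c@B5, e@B5, f@B3}
  B6:  IN={a@B2, a@B3, a@B4, c@B1, c@B5, e@B0, e@B4, e@B5, f@B3}  OUT={a@B2, a@B3, a@B4, c@B6, e@B0, e@B4, e@B5, f@B3}
  B7:  IN={a@B2, a@B3, a@B4, c@B6, e@B0, e@B4, e@B5, f@B3}  OUT={a@B7, c@B6, e@B0, e@B4, e@B5, f@B3}

Merge at B6: IN[B6] = OUT[B2] ⊔ OUT[B4] ⊔ OUT[B5] = {a@B2, a@B3, a@B4, c@B1, c@B5, e@B0, e@B4, e@B5, f@B3}
Applying B6's transfer function to that IN value gives OUT[B6] (row B6 above).

Answer: {a@B2, a@B3, a@B4, c@B6, e@B0, e@B4, e@B5, f@B3}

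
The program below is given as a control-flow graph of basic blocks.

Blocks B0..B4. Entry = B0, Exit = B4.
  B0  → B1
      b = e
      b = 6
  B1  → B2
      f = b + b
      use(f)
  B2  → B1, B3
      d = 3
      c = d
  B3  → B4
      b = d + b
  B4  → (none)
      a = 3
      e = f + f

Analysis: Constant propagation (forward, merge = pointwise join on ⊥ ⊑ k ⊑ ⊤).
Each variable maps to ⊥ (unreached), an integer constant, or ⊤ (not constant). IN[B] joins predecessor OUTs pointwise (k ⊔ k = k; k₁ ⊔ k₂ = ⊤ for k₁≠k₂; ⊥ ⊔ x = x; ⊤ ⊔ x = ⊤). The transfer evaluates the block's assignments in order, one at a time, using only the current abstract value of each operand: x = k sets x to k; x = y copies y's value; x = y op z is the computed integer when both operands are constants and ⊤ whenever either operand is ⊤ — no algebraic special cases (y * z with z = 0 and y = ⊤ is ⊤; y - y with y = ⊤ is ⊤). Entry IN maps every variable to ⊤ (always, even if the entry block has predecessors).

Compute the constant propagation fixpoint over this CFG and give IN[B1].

Answer: {a: ⊤, b: 6, c: ⊤, d: ⊤, e: ⊤, f: ⊤}

Working:
Per-block solution:
  B0:   IN=(all ⊤)   OUT={b:6; rest ⊤}
  B1:   IN={b:6; rest ⊤}   OUT={b:6, f:12; rest ⊤}
  B2:   IN={b:6, f:12; rest ⊤}   OUT={b:6, c:3, d:3, f:12; rest ⊤}
  B3:   IN={b:6, c:3, d:3, f:12; rest ⊤}   OUT={b:9, c:3, d:3, f:12; rest ⊤}
  B4:   IN={b:9, c:3, d:3, f:12; rest ⊤}   OUT={a:3, b:9, c:3, d:3, e:24, f:12; rest ⊤}

Merge at B1: IN[B1] = OUT[B0] ⊔ OUT[B2] = {a: ⊤, b: 6, c: ⊤, d: ⊤, e: ⊤, f: ⊤}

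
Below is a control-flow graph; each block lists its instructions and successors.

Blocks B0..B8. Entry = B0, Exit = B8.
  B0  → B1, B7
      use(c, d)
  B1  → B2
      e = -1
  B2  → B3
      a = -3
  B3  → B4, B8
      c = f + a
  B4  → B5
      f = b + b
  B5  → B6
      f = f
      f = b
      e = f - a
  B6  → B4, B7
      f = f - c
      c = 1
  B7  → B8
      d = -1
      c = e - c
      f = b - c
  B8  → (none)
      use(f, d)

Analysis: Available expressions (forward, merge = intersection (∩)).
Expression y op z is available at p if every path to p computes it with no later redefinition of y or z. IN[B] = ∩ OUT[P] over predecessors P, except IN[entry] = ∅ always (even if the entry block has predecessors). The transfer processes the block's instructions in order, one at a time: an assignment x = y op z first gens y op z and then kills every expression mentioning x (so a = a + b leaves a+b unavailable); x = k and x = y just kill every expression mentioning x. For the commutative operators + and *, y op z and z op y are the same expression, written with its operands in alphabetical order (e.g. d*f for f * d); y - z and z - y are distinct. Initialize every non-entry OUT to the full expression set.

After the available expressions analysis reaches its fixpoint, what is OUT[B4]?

Fixpoint table:
  B0:   IN={}   OUT={}
  B1:   IN={}   OUT={}
  B2:   IN={}   OUT={}
  B3:   IN={}   OUT={a+f}
  B4:   IN={}   OUT={b+b}
  B5:   IN={b+b}   OUT={b+b, f-a}
  B6:   IN={b+b, f-a}   OUT={b+b}
  B7:   IN={}   OUT={b-c}
  B8:   IN={}   OUT={}

Merge at B4: IN[B4] = OUT[B3] ∩ OUT[B6] = {}
Applying B4's transfer function to that IN value gives OUT[B4] (row B4 above).

Answer: {b+b}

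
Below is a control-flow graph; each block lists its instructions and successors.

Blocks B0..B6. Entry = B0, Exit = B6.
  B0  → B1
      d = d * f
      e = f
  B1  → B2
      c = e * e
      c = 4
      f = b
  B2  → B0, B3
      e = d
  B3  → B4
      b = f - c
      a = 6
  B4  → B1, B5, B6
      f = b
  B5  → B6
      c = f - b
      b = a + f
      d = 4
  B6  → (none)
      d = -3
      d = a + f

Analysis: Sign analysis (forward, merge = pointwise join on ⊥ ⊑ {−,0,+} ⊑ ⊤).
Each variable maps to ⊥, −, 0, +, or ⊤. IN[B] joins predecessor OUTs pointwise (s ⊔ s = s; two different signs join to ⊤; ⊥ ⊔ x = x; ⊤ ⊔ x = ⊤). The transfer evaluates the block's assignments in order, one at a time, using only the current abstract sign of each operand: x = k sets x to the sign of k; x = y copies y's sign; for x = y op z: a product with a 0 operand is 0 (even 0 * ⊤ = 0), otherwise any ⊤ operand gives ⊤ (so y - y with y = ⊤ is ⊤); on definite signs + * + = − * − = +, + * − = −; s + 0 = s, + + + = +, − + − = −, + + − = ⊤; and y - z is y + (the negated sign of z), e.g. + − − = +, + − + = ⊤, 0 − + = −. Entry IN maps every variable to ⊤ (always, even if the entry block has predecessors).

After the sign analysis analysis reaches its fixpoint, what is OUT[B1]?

Answer: {a: ⊤, b: ⊤, c: +, d: ⊤, e: ⊤, f: ⊤}

Derivation:
Fixpoint table:
  B0: | IN=(all ⊤) | OUT=(all ⊤)
  B1: | IN=(all ⊤) | OUT={c:+; rest ⊤}
  B2: | IN={c:+; rest ⊤} | OUT={c:+; rest ⊤}
  B3: | IN={c:+; rest ⊤} | OUT={a:+, c:+; rest ⊤}
  B4: | IN={a:+, c:+; rest ⊤} | OUT={a:+, c:+; rest ⊤}
  B5: | IN={a:+, c:+; rest ⊤} | OUT={a:+, d:+; rest ⊤}
  B6: | IN={a:+; rest ⊤} | OUT={a:+; rest ⊤}

Merge at B1: IN[B1] = OUT[B0] ⊔ OUT[B4] = {a: ⊤, b: ⊤, c: ⊤, d: ⊤, e: ⊤, f: ⊤}
Applying B1's transfer function to that IN value gives OUT[B1] (row B1 above).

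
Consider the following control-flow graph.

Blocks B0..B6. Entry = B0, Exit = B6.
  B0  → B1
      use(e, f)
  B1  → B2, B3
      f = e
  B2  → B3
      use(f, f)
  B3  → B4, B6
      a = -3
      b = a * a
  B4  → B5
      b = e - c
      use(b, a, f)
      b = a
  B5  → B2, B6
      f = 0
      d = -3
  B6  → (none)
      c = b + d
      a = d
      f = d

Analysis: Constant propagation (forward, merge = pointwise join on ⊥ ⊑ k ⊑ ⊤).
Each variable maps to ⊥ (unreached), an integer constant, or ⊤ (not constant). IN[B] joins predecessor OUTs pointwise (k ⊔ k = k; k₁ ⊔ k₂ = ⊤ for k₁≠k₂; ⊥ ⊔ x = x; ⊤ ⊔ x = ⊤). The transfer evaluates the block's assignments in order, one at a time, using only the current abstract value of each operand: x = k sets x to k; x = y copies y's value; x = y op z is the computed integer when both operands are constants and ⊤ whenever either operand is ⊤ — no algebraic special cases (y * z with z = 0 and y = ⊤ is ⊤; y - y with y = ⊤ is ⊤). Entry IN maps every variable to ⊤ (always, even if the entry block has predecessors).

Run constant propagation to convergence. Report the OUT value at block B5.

Answer: {a: -3, b: -3, c: ⊤, d: -3, e: ⊤, f: 0}

Trace:
Converged values:
  B0:   IN=(all ⊤)   OUT=(all ⊤)
  B1:   IN=(all ⊤)   OUT=(all ⊤)
  B2:   IN=(all ⊤)   OUT=(all ⊤)
  B3:   IN=(all ⊤)   OUT={a:-3, b:9; rest ⊤}
  B4:   IN={a:-3, b:9; rest ⊤}   OUT={a:-3, b:-3; rest ⊤}
  B5:   IN={a:-3, b:-3; rest ⊤}   OUT={a:-3, b:-3, d:-3, f:0; rest ⊤}
  B6:   IN={a:-3; rest ⊤}   OUT=(all ⊤)

Merge at B5: IN[B5] = OUT[B4] = {a: -3, b: -3, c: ⊤, d: ⊤, e: ⊤, f: ⊤}
Applying B5's transfer function to that IN value gives OUT[B5] (row B5 above).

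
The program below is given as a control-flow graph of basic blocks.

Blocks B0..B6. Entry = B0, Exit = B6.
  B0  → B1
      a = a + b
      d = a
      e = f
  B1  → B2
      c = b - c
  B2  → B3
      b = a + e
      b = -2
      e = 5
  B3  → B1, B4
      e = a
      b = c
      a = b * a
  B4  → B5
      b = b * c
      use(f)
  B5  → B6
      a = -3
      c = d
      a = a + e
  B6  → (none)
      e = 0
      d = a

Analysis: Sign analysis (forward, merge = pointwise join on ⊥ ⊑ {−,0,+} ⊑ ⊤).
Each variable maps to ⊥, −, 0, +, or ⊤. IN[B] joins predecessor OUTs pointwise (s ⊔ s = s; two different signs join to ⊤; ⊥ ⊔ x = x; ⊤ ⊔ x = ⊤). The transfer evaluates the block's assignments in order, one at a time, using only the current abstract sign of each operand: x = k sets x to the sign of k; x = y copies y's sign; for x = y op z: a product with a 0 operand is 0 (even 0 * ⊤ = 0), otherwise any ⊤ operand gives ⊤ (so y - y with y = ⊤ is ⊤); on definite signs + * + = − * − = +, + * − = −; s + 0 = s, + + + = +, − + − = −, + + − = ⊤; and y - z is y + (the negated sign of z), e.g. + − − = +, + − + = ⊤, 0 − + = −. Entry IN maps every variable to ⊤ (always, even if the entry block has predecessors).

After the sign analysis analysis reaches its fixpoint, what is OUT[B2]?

Fixpoint table:
  B0: | IN=(all ⊤) | OUT=(all ⊤)
  B1: | IN=(all ⊤) | OUT=(all ⊤)
  B2: | IN=(all ⊤) | OUT={b:-, e:+; rest ⊤}
  B3: | IN={b:-, e:+; rest ⊤} | OUT=(all ⊤)
  B4: | IN=(all ⊤) | OUT=(all ⊤)
  B5: | IN=(all ⊤) | OUT=(all ⊤)
  B6: | IN=(all ⊤) | OUT={e:0; rest ⊤}

Merge at B2: IN[B2] = OUT[B1] = {a: ⊤, b: ⊤, c: ⊤, d: ⊤, e: ⊤, f: ⊤}
Applying B2's transfer function to that IN value gives OUT[B2] (row B2 above).

Answer: {a: ⊤, b: -, c: ⊤, d: ⊤, e: +, f: ⊤}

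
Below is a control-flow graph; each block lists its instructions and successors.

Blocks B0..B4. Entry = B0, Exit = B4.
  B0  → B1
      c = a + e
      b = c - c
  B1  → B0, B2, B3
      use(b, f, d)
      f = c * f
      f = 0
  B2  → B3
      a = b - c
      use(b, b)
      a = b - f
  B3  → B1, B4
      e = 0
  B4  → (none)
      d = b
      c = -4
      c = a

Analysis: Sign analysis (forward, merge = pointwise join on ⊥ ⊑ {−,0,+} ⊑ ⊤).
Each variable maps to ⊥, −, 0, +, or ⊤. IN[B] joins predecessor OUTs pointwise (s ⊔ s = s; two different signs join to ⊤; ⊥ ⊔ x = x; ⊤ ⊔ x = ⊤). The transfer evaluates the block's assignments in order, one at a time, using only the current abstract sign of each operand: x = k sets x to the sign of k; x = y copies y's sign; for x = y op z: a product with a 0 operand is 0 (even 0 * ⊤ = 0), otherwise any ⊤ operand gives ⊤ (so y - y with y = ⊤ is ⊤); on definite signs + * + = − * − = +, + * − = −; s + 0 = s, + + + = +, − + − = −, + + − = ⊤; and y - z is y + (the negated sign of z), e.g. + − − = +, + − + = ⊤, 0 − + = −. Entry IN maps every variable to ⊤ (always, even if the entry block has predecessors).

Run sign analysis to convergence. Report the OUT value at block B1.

Fixpoint table:
  B0: | IN=(all ⊤) | OUT=(all ⊤)
  B1: | IN=(all ⊤) | OUT={f:0; rest ⊤}
  B2: | IN={f:0; rest ⊤} | OUT={f:0; rest ⊤}
  B3: | IN={f:0; rest ⊤} | OUT={e:0, f:0; rest ⊤}
  B4: | IN={e:0, f:0; rest ⊤} | OUT={e:0, f:0; rest ⊤}

Merge at B1: IN[B1] = OUT[B0] ⊔ OUT[B3] = {a: ⊤, b: ⊤, c: ⊤, d: ⊤, e: ⊤, f: ⊤}
Applying B1's transfer function to that IN value gives OUT[B1] (row B1 above).

Answer: {a: ⊤, b: ⊤, c: ⊤, d: ⊤, e: ⊤, f: 0}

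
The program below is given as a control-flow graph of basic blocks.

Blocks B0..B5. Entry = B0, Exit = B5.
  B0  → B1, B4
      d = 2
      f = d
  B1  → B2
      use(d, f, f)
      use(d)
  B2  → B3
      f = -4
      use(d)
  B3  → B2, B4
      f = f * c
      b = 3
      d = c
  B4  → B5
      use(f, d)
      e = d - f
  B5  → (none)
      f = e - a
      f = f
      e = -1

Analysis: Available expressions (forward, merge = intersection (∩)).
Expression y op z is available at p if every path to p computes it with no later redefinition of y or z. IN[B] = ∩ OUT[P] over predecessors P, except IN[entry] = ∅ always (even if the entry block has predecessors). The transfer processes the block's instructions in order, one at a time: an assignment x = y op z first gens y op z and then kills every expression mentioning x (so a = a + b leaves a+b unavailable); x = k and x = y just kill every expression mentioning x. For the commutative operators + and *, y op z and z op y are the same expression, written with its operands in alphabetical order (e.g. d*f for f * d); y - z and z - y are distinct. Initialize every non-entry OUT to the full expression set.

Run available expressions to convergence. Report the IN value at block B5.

Converged values:
  B0: | IN={} | OUT={}
  B1: | IN={} | OUT={}
  B2: | IN={} | OUT={}
  B3: | IN={} | OUT={}
  B4: | IN={} | OUT={d-f}
  B5: | IN={d-f} | OUT={}

Merge at B5: IN[B5] = OUT[B4] = {d-f}

Answer: {d-f}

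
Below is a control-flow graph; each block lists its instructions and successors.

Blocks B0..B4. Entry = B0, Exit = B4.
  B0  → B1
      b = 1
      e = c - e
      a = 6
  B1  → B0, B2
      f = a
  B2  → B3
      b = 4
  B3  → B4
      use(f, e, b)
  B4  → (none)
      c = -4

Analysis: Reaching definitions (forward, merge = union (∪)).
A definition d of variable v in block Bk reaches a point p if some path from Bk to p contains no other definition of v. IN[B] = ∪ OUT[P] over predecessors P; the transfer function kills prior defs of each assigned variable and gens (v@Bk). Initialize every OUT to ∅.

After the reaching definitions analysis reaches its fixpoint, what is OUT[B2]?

Per-block solution:
  B0: | IN={a@B0, b@B0, e@B0, f@B1} | OUT={a@B0, b@B0, e@B0, f@B1}
  B1: | IN={a@B0, b@B0, e@B0, f@B1} | OUT={a@B0, b@B0, e@B0, f@B1}
  B2: | IN={a@B0, b@B0, e@B0, f@B1} | OUT={a@B0, b@B2, e@B0, f@B1}
  B3: | IN={a@B0, b@B2, e@B0, f@B1} | OUT={a@B0, b@B2, e@B0, f@B1}
  B4: | IN={a@B0, b@B2, e@B0, f@B1} | OUT={a@B0, b@B2, c@B4, e@B0, f@B1}

Merge at B2: IN[B2] = OUT[B1] = {a@B0, b@B0, e@B0, f@B1}
Applying B2's transfer function to that IN value gives OUT[B2] (row B2 above).

Answer: {a@B0, b@B2, e@B0, f@B1}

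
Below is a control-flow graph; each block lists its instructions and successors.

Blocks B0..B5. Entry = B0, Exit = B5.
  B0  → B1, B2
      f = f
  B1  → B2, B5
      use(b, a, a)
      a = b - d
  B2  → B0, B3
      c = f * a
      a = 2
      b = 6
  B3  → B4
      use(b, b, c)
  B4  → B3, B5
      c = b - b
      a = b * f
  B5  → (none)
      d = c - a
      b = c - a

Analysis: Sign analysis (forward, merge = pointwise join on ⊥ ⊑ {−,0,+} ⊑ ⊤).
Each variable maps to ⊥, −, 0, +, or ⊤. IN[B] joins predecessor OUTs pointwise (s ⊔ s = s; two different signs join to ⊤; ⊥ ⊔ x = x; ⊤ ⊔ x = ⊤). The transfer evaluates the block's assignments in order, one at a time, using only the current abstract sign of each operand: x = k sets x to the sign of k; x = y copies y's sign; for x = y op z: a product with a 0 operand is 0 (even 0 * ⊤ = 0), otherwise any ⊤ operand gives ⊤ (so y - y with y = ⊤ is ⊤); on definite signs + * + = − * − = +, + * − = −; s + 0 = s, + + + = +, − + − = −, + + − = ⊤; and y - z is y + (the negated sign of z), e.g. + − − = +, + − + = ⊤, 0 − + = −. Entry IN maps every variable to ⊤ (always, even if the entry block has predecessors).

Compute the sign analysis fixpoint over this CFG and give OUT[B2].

Answer: {a: +, b: +, c: ⊤, d: ⊤, e: ⊤, f: ⊤}

Derivation:
Per-block solution:
  B0: | IN=(all ⊤) | OUT=(all ⊤)
  B1: | IN=(all ⊤) | OUT=(all ⊤)
  B2: | IN=(all ⊤) | OUT={a:+, b:+; rest ⊤}
  B3: | IN={b:+; rest ⊤} | OUT={b:+; rest ⊤}
  B4: | IN={b:+; rest ⊤} | OUT={b:+; rest ⊤}
  B5: | IN=(all ⊤) | OUT=(all ⊤)

Merge at B2: IN[B2] = OUT[B0] ⊔ OUT[B1] = {a: ⊤, b: ⊤, c: ⊤, d: ⊤, e: ⊤, f: ⊤}
Applying B2's transfer function to that IN value gives OUT[B2] (row B2 above).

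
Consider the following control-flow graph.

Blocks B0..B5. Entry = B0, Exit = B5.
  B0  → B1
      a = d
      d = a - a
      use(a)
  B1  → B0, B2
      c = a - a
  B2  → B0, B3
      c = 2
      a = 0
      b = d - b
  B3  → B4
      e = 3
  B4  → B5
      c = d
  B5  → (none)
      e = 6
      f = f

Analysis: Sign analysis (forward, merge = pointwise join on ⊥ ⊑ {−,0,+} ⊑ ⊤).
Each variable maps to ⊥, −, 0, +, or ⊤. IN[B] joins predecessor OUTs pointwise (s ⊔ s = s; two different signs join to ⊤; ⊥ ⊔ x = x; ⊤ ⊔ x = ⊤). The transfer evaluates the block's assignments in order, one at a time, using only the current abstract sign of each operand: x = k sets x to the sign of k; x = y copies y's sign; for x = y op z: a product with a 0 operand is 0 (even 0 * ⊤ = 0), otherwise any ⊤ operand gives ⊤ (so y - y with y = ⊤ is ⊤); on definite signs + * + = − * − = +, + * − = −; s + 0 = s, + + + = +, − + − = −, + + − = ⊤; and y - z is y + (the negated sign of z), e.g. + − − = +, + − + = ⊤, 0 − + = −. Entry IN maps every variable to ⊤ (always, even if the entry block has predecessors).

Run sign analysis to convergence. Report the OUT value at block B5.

Converged values:
  B0:   IN=(all ⊤)   OUT=(all ⊤)
  B1:   IN=(all ⊤)   OUT=(all ⊤)
  B2:   IN=(all ⊤)   OUT={a:0, c:+; rest ⊤}
  B3:   IN={a:0, c:+; rest ⊤}   OUT={a:0, c:+, e:+; rest ⊤}
  B4:   IN={a:0, c:+, e:+; rest ⊤}   OUT={a:0, e:+; rest ⊤}
  B5:   IN={a:0, e:+; rest ⊤}   OUT={a:0, e:+; rest ⊤}

Merge at B5: IN[B5] = OUT[B4] = {a: 0, b: ⊤, c: ⊤, d: ⊤, e: +, f: ⊤}
Applying B5's transfer function to that IN value gives OUT[B5] (row B5 above).

Answer: {a: 0, b: ⊤, c: ⊤, d: ⊤, e: +, f: ⊤}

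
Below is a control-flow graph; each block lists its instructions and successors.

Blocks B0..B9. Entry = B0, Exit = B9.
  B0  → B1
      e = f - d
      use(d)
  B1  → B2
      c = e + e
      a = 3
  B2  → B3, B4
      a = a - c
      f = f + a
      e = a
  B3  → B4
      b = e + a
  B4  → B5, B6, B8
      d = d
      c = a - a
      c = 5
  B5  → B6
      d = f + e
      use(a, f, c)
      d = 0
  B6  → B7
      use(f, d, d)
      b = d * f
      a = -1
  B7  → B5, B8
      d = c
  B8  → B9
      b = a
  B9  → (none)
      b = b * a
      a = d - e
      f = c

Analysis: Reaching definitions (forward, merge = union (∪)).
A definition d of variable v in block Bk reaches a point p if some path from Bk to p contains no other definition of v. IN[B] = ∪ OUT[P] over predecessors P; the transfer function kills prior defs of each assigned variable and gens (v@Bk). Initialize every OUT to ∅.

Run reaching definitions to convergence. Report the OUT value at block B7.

Per-block solution:
  B0:   IN={}   OUT={e@B0}
  B1:   IN={e@B0}   OUT={a@B1, c@B1, e@B0}
  B2:   IN={a@B1, c@B1, e@B0}   OUT={a@B2, c@B1, e@B2, f@B2}
  B3:   IN={a@B2, c@B1, e@B2, f@B2}   OUT={a@B2, b@B3, c@B1, e@B2, f@B2}
  B4:   IN={a@B2, b@B3, c@B1, e@B2, f@B2}   OUT={a@B2, b@B3, c@B4, d@B4, e@B2, f@B2}
  B5:   IN={a@B2, a@B6, b@B3, b@B6, c@B4, d@B4, d@B7, e@B2, f@B2}   OUT={a@B2, a@B6, b@B3, b@B6, c@B4, d@B5, e@B2, f@B2}
  B6:   IN={a@B2, a@B6, b@B3, b@B6, c@B4, d@B4, d@B5, e@B2, f@B2}   OUT={a@B6, b@B6, c@B4, d@B4, d@B5, e@B2, f@B2}
  B7:   IN={a@B6, b@B6, c@B4, d@B4, d@B5, e@B2, f@B2}   OUT={a@B6, b@B6, c@B4, d@B7, e@B2, f@B2}
  B8:   IN={a@B2, a@B6, b@B3, b@B6, c@B4, d@B4, d@B7, e@B2, f@B2}   OUT={a@B2, a@B6, b@B8, c@B4, d@B4, d@B7, e@B2, f@B2}
  B9:   IN={a@B2, a@B6, b@B8, c@B4, d@B4, d@B7, e@B2, f@B2}   OUT={a@B9, b@B9, c@B4, d@B4, d@B7, e@B2, f@B9}

Merge at B7: IN[B7] = OUT[B6] = {a@B6, b@B6, c@B4, d@B4, d@B5, e@B2, f@B2}
Applying B7's transfer function to that IN value gives OUT[B7] (row B7 above).

Answer: {a@B6, b@B6, c@B4, d@B7, e@B2, f@B2}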